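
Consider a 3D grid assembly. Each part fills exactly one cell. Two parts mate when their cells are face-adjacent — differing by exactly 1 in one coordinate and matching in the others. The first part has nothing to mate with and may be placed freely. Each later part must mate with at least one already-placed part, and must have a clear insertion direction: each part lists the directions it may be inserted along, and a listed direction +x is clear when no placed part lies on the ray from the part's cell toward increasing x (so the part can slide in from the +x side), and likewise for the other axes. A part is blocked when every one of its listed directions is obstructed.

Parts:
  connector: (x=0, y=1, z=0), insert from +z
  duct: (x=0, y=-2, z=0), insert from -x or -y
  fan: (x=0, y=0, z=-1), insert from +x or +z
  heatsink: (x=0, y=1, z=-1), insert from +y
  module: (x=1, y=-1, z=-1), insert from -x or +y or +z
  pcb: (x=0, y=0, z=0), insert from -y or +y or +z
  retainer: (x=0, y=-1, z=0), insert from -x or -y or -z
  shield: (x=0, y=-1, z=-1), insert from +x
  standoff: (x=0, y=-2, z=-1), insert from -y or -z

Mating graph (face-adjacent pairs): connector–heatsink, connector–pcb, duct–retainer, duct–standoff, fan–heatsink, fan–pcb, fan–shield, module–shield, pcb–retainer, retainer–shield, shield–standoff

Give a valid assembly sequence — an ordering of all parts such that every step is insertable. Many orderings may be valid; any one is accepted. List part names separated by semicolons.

1. pcb@(0, 0, 0) [-y clear] — {pcb}
2. connector@(0, 1, 0) [+z clear] — {connector, pcb}
3. heatsink@(0, 1, -1) [+y clear] — {connector, heatsink, pcb}
4. fan@(0, 0, -1) [+x clear] — {connector, fan, heatsink, pcb}
5. shield@(0, -1, -1) [+x clear] — {connector, fan, heatsink, pcb, shield}
6. module@(1, -1, -1) [+y clear] — {connector, fan, heatsink, module, pcb, shield}
7. retainer@(0, -1, 0) [-x clear] — {connector, fan, heatsink, module, pcb, retainer, shield}
8. duct@(0, -2, 0) [-x clear] — {connector, duct, fan, heatsink, module, pcb, retainer, shield}
9. standoff@(0, -2, -1) [-y clear] — {connector, duct, fan, heatsink, module, pcb, retainer, shield, standoff}

pcb; connector; heatsink; fan; shield; module; retainer; duct; standoff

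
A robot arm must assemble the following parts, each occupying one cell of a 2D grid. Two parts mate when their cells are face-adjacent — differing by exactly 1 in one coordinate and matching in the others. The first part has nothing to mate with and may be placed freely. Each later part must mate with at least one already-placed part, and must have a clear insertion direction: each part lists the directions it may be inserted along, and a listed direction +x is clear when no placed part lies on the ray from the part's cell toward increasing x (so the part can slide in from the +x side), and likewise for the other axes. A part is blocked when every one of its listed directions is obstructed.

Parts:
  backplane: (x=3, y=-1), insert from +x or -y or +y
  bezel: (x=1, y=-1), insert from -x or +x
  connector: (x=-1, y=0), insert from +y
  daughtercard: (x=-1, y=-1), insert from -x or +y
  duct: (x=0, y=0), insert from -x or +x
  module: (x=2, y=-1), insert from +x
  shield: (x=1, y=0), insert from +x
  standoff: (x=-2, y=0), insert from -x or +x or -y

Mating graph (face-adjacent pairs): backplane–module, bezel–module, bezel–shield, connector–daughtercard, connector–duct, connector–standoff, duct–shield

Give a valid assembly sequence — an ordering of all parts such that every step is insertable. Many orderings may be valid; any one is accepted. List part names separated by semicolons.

duct; connector; standoff; shield; bezel; module; backplane; daughtercard

1. duct@(0, 0) [-x clear] — {duct}
2. connector@(-1, 0) [+y clear] — {connector, duct}
3. standoff@(-2, 0) [-x clear] — {connector, duct, standoff}
4. shield@(1, 0) [+x clear] — {connector, duct, shield, standoff}
5. bezel@(1, -1) [-x clear] — {bezel, connector, duct, shield, standoff}
6. module@(2, -1) [+x clear] — {bezel, connector, duct, module, shield, standoff}
7. backplane@(3, -1) [+x clear] — {backplane, bezel, connector, duct, module, shield, standoff}
8. daughtercard@(-1, -1) [-x clear] — {backplane, bezel, connector, daughtercard, duct, module, shield, standoff}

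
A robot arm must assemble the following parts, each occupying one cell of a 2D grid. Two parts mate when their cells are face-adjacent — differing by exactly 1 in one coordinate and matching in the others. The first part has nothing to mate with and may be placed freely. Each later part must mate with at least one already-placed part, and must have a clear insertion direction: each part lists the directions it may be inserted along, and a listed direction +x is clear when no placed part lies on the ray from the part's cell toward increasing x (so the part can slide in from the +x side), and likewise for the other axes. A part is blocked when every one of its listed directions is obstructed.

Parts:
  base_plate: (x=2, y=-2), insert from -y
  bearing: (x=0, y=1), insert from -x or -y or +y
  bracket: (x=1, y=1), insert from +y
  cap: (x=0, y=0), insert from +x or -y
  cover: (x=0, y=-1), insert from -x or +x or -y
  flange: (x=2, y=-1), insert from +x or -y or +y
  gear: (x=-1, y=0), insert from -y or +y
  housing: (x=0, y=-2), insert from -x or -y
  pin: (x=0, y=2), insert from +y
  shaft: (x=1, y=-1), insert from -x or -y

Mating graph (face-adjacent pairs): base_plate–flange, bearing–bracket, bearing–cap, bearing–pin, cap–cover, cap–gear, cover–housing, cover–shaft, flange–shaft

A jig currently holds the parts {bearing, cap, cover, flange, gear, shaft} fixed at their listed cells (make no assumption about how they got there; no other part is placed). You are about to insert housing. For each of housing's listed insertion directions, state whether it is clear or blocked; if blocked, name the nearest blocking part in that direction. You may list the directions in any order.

-x: ray from housing(0, -2) has no placed part ⇒ clear
-y: ray from housing(0, -2) has no placed part ⇒ clear

-x: clear; -y: clear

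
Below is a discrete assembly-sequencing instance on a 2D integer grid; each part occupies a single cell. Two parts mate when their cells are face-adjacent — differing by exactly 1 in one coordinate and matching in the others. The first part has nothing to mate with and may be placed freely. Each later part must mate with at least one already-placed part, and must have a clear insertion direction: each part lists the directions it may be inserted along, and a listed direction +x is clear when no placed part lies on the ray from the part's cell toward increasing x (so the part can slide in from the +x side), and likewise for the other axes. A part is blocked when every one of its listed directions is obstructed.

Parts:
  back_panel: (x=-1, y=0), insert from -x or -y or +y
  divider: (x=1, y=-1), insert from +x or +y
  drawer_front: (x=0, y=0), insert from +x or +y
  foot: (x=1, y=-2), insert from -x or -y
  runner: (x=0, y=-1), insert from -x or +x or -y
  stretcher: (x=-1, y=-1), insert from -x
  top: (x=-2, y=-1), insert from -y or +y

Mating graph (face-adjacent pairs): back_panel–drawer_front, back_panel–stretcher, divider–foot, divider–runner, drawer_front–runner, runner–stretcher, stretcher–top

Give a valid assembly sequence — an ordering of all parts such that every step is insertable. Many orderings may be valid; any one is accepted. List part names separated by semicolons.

1. stretcher@(-1, -1) [-x clear] — {stretcher}
2. runner@(0, -1) [+x clear] — {runner, stretcher}
3. drawer_front@(0, 0) [+x clear] — {drawer_front, runner, stretcher}
4. back_panel@(-1, 0) [-x clear] — {back_panel, drawer_front, runner, stretcher}
5. divider@(1, -1) [+x clear] — {back_panel, divider, drawer_front, runner, stretcher}
6. foot@(1, -2) [-x clear] — {back_panel, divider, drawer_front, foot, runner, stretcher}
7. top@(-2, -1) [-y clear] — {back_panel, divider, drawer_front, foot, runner, stretcher, top}

stretcher; runner; drawer_front; back_panel; divider; foot; top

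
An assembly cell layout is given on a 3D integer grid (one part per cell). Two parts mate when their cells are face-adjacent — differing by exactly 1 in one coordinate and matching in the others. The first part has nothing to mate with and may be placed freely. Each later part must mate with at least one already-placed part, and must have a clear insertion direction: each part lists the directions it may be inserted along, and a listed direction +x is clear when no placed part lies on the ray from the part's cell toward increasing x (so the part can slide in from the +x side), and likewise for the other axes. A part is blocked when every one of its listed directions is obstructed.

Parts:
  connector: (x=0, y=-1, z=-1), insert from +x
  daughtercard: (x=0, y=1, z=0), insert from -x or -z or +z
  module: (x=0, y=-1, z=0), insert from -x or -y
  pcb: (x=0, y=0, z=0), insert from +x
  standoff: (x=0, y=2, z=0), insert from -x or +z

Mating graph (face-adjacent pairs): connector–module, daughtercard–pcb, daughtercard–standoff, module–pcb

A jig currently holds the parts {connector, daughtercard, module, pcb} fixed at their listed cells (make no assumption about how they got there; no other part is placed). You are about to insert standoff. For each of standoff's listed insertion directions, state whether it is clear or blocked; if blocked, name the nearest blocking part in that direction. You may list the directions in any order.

-x: ray from standoff(0, 2, 0) has no placed part ⇒ clear
+z: ray from standoff(0, 2, 0) has no placed part ⇒ clear

+z: clear; -x: clear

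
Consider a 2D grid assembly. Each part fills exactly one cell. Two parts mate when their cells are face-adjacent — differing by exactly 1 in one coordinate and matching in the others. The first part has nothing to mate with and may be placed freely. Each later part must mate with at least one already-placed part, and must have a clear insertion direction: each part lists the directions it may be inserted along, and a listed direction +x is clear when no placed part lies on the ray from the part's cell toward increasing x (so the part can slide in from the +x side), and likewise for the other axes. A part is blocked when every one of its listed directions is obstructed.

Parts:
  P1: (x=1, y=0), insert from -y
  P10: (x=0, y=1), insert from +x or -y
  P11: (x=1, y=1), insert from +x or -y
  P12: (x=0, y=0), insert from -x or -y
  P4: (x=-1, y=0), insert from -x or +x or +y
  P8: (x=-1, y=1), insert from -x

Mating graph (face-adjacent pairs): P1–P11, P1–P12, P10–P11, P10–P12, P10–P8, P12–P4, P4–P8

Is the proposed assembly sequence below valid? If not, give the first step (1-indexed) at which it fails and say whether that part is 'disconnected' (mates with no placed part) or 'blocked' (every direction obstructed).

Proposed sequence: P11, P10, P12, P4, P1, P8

Valid

1. P11@(1, 1) [+x clear] — {P11}
2. P10@(0, 1) [-y clear] — {P10, P11}
3. P12@(0, 0) [-x clear] — {P10, P11, P12}
4. P4@(-1, 0) [-x clear] — {P10, P11, P12, P4}
5. P1@(1, 0) [-y clear] — {P1, P10, P11, P12, P4}
6. P8@(-1, 1) [-x clear] — {P1, P10, P11, P12, P4, P8}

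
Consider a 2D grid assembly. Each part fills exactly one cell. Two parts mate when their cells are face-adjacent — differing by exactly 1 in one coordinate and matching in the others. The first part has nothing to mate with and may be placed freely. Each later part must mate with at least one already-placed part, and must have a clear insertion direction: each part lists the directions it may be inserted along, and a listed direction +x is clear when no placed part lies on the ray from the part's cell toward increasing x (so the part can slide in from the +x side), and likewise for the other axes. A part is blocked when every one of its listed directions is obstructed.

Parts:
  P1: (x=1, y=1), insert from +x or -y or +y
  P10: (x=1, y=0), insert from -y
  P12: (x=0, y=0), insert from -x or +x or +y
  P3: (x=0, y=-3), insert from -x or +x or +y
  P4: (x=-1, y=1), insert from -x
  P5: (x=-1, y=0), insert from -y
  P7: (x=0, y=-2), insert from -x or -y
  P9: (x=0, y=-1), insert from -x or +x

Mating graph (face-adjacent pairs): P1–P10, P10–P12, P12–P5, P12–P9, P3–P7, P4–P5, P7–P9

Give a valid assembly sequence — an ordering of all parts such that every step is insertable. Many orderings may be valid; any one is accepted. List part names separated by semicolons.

P12; P10; P1; P9; P5; P7; P3; P4

1. P12@(0, 0) [-x clear] — {P12}
2. P10@(1, 0) [-y clear] — {P10, P12}
3. P1@(1, 1) [+x clear] — {P1, P10, P12}
4. P9@(0, -1) [-x clear] — {P1, P10, P12, P9}
5. P5@(-1, 0) [-y clear] — {P1, P10, P12, P5, P9}
6. P7@(0, -2) [-x clear] — {P1, P10, P12, P5, P7, P9}
7. P3@(0, -3) [-x clear] — {P1, P10, P12, P3, P5, P7, P9}
8. P4@(-1, 1) [-x clear] — {P1, P10, P12, P3, P4, P5, P7, P9}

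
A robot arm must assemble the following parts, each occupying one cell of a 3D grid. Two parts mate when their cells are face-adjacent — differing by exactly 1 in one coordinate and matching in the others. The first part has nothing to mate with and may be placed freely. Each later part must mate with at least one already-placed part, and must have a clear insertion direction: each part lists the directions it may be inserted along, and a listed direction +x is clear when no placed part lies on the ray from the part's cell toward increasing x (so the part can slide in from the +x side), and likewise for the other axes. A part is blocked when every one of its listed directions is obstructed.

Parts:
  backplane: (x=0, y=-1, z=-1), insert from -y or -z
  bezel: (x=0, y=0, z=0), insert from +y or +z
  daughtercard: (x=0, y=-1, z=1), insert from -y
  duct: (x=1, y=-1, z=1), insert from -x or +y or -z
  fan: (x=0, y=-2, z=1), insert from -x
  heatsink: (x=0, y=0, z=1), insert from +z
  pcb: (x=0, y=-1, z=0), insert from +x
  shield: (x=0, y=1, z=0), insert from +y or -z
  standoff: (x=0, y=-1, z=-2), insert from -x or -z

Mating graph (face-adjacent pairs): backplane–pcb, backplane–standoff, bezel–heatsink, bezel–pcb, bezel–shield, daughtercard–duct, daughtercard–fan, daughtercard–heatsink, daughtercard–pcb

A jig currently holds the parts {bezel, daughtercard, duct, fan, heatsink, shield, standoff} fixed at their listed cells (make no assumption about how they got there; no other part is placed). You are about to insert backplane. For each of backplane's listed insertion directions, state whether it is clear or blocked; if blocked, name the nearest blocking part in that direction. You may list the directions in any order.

-y: ray from backplane(0, -1, -1) has no placed part ⇒ clear
-z: nearest on ray is standoff@(0, -1, -2) ⇒ blocked

-y: clear; -z: blocked by standoff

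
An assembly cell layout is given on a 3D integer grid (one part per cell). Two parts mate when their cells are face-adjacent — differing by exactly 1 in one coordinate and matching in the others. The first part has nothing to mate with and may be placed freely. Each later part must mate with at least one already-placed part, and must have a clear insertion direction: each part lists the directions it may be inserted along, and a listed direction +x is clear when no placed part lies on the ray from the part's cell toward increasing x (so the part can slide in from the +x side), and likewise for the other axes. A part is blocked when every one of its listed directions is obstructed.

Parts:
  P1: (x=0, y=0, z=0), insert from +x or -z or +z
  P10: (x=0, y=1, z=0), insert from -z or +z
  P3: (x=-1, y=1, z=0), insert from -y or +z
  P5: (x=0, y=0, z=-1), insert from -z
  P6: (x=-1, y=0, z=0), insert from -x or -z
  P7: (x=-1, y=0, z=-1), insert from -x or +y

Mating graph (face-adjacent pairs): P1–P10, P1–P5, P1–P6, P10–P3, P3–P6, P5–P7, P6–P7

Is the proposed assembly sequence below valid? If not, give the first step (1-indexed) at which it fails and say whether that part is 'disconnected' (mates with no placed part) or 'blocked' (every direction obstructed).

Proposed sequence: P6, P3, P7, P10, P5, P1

Valid

1. P6@(-1, 0, 0) [-x clear] — {P6}
2. P3@(-1, 1, 0) [+z clear] — {P3, P6}
3. P7@(-1, 0, -1) [-x clear] — {P3, P6, P7}
4. P10@(0, 1, 0) [-z clear] — {P10, P3, P6, P7}
5. P5@(0, 0, -1) [-z clear] — {P10, P3, P5, P6, P7}
6. P1@(0, 0, 0) [+x clear] — {P1, P10, P3, P5, P6, P7}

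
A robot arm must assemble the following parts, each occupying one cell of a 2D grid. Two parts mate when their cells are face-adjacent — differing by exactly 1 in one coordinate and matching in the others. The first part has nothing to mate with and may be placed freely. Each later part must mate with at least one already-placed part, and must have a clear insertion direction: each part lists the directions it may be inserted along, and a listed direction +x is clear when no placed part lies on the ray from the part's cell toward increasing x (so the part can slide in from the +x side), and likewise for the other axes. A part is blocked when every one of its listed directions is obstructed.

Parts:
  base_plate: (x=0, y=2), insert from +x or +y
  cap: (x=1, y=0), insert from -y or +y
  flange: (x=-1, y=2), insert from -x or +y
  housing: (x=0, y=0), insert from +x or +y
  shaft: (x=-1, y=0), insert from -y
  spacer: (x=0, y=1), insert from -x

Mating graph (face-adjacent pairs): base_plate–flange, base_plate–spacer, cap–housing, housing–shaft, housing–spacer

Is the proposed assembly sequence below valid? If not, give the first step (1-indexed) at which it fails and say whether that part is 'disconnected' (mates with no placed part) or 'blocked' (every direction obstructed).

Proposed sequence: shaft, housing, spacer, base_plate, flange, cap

Valid

1. shaft@(-1, 0) [-y clear] — {shaft}
2. housing@(0, 0) [+x clear] — {housing, shaft}
3. spacer@(0, 1) [-x clear] — {housing, shaft, spacer}
4. base_plate@(0, 2) [+x clear] — {base_plate, housing, shaft, spacer}
5. flange@(-1, 2) [-x clear] — {base_plate, flange, housing, shaft, spacer}
6. cap@(1, 0) [-y clear] — {base_plate, cap, flange, housing, shaft, spacer}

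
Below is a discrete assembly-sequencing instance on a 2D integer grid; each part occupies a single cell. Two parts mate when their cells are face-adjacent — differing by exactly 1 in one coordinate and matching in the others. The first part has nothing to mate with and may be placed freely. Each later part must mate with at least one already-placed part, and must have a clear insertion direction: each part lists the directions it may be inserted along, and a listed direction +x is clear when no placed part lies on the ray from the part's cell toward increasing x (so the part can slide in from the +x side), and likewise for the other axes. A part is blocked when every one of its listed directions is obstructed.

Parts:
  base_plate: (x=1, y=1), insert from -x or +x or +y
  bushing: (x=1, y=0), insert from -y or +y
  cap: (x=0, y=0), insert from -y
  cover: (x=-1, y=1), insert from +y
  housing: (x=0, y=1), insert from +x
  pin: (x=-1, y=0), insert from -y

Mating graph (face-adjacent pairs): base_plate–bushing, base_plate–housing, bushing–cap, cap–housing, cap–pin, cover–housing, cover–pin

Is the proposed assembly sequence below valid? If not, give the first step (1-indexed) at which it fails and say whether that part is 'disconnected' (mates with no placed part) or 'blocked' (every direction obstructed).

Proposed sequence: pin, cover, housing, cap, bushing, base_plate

1. pin@(-1, 0) [-y clear] — {pin}
2. cover@(-1, 1) [+y clear] — {cover, pin}
3. housing@(0, 1) [+x clear] — {cover, housing, pin}
4. cap@(0, 0) [-y clear] — {cap, cover, housing, pin}
5. bushing@(1, 0) [-y clear] — {bushing, cap, cover, housing, pin}
6. base_plate@(1, 1) [+x clear] — {base_plate, bushing, cap, cover, housing, pin}

Valid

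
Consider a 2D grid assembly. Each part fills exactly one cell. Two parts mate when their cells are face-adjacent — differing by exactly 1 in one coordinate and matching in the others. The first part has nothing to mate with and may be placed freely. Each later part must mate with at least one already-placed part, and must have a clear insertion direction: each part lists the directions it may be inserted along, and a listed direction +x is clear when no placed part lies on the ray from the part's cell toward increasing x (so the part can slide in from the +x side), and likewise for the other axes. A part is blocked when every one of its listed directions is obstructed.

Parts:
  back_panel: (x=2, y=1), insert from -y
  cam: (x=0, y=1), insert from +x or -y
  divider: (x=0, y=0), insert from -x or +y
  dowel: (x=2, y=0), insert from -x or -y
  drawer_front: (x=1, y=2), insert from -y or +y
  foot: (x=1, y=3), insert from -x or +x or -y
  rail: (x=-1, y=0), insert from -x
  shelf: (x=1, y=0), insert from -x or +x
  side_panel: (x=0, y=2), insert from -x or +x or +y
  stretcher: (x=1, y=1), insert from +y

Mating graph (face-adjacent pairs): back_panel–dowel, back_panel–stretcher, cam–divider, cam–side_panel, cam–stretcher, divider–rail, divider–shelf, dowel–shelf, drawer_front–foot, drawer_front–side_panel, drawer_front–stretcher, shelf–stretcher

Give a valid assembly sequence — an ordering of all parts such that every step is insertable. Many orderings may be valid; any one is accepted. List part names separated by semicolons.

1. divider@(0, 0) [-x clear] — {divider}
2. shelf@(1, 0) [+x clear] — {divider, shelf}
3. cam@(0, 1) [+x clear] — {cam, divider, shelf}
4. side_panel@(0, 2) [-x clear] — {cam, divider, shelf, side_panel}
5. rail@(-1, 0) [-x clear] — {cam, divider, rail, shelf, side_panel}
6. stretcher@(1, 1) [+y clear] — {cam, divider, rail, shelf, side_panel, stretcher}
7. back_panel@(2, 1) [-y clear] — {back_panel, cam, divider, rail, shelf, side_panel, stretcher}
8. drawer_front@(1, 2) [+y clear] — {back_panel, cam, divider, drawer_front, rail, shelf, side_panel, stretcher}
9. foot@(1, 3) [-x clear] — {back_panel, cam, divider, drawer_front, foot, rail, shelf, side_panel, stretcher}
10. dowel@(2, 0) [-y clear] — {back_panel, cam, divider, dowel, drawer_front, foot, rail, shelf, side_panel, stretcher}

divider; shelf; cam; side_panel; rail; stretcher; back_panel; drawer_front; foot; dowel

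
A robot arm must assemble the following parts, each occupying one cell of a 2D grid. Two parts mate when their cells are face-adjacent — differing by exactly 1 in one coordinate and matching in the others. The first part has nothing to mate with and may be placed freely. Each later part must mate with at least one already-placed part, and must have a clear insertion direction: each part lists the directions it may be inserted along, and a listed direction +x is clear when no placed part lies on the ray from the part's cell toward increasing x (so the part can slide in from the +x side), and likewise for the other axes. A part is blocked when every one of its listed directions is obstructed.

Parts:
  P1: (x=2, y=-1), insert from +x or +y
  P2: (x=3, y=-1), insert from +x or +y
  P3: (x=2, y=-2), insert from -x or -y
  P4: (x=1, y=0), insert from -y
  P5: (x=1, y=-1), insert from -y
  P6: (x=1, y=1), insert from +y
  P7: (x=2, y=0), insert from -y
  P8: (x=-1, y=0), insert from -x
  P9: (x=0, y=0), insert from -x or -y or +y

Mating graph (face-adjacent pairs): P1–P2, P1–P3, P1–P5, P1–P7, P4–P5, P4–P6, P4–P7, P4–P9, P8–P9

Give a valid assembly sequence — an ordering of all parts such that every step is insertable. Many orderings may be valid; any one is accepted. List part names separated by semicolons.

P6; P4; P5; P7; P9; P8; P1; P2; P3

1. P6@(1, 1) [+y clear] — {P6}
2. P4@(1, 0) [-y clear] — {P4, P6}
3. P5@(1, -1) [-y clear] — {P4, P5, P6}
4. P7@(2, 0) [-y clear] — {P4, P5, P6, P7}
5. P9@(0, 0) [-x clear] — {P4, P5, P6, P7, P9}
6. P8@(-1, 0) [-x clear] — {P4, P5, P6, P7, P8, P9}
7. P1@(2, -1) [+x clear] — {P1, P4, P5, P6, P7, P8, P9}
8. P2@(3, -1) [+x clear] — {P1, P2, P4, P5, P6, P7, P8, P9}
9. P3@(2, -2) [-x clear] — {P1, P2, P3, P4, P5, P6, P7, P8, P9}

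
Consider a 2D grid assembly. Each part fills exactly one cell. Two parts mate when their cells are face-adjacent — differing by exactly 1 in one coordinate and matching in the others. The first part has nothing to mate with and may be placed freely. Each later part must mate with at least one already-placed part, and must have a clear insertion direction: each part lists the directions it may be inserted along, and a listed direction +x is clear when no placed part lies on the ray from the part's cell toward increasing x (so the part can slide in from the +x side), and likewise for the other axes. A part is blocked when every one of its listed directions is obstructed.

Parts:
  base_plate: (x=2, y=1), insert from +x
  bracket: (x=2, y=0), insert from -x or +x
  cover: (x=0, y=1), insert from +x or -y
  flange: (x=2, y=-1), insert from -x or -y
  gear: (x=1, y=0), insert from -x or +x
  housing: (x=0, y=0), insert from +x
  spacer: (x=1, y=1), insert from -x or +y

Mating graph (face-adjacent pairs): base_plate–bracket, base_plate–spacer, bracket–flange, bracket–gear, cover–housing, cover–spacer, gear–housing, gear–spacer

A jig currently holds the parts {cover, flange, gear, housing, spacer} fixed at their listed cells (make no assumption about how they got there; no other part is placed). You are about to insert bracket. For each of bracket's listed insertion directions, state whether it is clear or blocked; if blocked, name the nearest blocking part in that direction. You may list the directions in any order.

+x: clear; -x: blocked by gear

-x: nearest on ray is gear@(1, 0) ⇒ blocked
+x: ray from bracket(2, 0) has no placed part ⇒ clear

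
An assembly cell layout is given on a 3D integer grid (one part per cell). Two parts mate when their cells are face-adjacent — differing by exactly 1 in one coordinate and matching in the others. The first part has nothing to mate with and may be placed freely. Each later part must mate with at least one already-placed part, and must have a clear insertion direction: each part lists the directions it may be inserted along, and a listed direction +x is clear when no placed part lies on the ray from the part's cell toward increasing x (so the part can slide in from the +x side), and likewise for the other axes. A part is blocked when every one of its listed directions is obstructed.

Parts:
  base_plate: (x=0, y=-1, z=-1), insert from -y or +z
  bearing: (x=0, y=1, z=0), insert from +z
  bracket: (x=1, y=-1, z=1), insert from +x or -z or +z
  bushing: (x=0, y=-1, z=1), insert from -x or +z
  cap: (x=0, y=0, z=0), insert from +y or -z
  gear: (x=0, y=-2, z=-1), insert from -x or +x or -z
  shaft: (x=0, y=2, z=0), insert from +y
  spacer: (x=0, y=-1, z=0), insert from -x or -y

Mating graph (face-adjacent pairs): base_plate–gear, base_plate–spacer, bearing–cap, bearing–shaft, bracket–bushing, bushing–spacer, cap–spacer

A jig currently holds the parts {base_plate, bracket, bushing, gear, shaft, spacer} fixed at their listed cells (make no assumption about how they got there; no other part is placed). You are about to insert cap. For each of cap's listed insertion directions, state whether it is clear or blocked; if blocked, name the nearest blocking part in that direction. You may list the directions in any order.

+y: nearest on ray is shaft@(0, 2, 0) ⇒ blocked
-z: ray from cap(0, 0, 0) has no placed part ⇒ clear

+y: blocked by shaft; -z: clear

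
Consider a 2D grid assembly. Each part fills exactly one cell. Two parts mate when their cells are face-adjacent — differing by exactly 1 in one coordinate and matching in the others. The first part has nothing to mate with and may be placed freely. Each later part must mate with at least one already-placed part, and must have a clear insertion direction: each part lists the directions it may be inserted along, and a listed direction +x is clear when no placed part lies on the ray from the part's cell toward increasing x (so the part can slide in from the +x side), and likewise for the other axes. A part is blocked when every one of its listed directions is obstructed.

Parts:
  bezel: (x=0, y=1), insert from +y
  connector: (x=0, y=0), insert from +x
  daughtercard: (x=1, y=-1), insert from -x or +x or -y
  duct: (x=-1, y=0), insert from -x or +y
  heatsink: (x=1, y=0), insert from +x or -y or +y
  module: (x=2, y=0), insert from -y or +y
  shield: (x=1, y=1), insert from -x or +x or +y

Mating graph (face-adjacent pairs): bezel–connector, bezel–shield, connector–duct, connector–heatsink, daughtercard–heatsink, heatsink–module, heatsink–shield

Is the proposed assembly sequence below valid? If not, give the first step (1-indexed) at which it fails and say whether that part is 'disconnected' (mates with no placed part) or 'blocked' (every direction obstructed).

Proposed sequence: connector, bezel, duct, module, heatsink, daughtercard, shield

Invalid at step 4 (disconnected)

1. connector@(0, 0) [+x clear] — {connector}
2. bezel@(0, 1) [+y clear] — {bezel, connector}
3. duct@(-1, 0) [-x clear] — {bezel, connector, duct}
4. module@(2, 0) — no placed neighbour ⇒ disconnected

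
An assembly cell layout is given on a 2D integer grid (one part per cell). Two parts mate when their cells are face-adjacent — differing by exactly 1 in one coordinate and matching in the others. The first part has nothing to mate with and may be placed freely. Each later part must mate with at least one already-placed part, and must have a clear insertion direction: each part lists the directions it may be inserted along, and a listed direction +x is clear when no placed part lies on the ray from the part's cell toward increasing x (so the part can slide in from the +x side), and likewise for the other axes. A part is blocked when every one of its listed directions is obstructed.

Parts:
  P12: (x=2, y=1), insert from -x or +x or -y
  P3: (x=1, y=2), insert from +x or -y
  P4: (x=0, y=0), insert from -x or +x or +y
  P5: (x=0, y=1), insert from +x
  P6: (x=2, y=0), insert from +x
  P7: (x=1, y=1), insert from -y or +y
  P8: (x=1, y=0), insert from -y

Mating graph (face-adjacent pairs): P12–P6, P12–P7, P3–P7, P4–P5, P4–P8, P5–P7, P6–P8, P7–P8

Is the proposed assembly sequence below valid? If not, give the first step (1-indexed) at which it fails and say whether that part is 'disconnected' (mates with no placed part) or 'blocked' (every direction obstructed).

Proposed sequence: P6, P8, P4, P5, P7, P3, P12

1. P6@(2, 0) [+x clear] — {P6}
2. P8@(1, 0) [-y clear] — {P6, P8}
3. P4@(0, 0) [-x clear] — {P4, P6, P8}
4. P5@(0, 1) [+x clear] — {P4, P5, P6, P8}
5. P7@(1, 1) [+y clear] — {P4, P5, P6, P7, P8}
6. P3@(1, 2) [+x clear] — {P3, P4, P5, P6, P7, P8}
7. P12@(2, 1) [+x clear] — {P12, P3, P4, P5, P6, P7, P8}

Valid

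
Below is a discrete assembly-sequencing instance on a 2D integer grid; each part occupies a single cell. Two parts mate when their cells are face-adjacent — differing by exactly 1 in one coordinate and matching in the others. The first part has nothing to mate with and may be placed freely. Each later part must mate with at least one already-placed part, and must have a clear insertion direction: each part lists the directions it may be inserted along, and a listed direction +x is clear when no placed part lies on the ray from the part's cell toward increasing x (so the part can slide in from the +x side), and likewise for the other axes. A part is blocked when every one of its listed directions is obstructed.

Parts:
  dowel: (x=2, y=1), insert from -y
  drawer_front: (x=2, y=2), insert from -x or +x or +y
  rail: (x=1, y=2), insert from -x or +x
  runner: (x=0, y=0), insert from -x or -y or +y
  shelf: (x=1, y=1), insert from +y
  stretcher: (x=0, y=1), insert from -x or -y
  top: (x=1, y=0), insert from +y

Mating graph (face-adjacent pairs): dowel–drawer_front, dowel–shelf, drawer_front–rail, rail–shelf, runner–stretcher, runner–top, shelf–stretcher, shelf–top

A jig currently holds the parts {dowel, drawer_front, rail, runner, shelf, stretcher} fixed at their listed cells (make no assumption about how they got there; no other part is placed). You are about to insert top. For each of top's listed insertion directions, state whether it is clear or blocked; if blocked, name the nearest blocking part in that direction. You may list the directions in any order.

+y: blocked by shelf

+y: nearest on ray is shelf@(1, 1) ⇒ blocked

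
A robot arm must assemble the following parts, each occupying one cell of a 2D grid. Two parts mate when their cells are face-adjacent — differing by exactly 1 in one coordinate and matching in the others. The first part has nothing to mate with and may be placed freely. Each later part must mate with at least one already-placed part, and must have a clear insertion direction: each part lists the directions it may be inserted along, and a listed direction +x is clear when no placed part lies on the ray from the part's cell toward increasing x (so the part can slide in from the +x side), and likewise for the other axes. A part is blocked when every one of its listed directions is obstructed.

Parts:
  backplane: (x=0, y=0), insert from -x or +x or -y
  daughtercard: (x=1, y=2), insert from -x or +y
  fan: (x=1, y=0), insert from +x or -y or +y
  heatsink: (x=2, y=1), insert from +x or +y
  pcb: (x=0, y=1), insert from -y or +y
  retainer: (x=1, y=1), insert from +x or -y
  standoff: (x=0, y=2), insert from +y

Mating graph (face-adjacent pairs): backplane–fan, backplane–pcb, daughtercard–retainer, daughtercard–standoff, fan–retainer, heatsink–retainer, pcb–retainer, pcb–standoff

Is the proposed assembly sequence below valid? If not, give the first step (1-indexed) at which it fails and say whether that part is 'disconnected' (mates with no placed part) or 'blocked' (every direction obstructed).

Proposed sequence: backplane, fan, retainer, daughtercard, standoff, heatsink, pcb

Invalid at step 7 (blocked)

1. backplane@(0, 0) [-x clear] — {backplane}
2. fan@(1, 0) [+x clear] — {backplane, fan}
3. retainer@(1, 1) [+x clear] — {backplane, fan, retainer}
4. daughtercard@(1, 2) [-x clear] — {backplane, daughtercard, fan, retainer}
5. standoff@(0, 2) [+y clear] — {backplane, daughtercard, fan, retainer, standoff}
6. heatsink@(2, 1) [+x clear] — {backplane, daughtercard, fan, heatsink, retainer, standoff}
7. pcb@(0, 1) — -y/+y all obstructed ⇒ blocked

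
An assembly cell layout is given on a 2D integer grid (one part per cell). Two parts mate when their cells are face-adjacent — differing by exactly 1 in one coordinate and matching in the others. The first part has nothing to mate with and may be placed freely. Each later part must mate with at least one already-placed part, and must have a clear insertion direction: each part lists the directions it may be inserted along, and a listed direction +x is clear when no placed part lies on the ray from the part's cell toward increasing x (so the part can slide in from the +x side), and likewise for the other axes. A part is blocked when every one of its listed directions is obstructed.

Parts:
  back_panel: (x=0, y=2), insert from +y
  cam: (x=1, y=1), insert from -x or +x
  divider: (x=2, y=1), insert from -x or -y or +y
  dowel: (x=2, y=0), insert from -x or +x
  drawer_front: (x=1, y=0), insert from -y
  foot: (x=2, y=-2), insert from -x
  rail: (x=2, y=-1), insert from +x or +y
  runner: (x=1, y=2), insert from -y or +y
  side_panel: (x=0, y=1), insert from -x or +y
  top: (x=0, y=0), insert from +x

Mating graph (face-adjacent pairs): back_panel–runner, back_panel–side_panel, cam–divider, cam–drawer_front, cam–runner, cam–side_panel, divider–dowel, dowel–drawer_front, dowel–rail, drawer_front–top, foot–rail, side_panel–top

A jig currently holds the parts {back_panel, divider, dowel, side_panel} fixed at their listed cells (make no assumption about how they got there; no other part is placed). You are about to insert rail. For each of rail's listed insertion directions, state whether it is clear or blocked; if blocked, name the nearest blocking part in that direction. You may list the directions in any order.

+x: clear; +y: blocked by dowel

+x: ray from rail(2, -1) has no placed part ⇒ clear
+y: nearest on ray is dowel@(2, 0) ⇒ blocked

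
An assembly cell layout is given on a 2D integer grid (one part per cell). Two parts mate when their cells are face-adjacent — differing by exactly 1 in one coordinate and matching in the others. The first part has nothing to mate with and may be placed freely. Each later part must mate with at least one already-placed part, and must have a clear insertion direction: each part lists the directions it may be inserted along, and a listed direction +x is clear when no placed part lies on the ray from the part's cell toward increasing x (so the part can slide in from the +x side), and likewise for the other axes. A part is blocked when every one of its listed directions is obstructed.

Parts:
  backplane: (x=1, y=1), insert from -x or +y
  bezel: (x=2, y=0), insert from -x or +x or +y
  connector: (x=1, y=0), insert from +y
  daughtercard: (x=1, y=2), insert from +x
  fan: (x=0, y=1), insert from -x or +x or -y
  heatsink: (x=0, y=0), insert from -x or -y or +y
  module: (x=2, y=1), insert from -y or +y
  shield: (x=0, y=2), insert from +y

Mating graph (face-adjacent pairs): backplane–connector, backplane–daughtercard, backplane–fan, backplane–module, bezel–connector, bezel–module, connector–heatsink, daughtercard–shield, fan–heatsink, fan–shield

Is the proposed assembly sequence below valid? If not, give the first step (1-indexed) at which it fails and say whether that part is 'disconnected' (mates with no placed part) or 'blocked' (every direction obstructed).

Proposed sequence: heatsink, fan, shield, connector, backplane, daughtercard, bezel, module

Valid

1. heatsink@(0, 0) [-x clear] — {heatsink}
2. fan@(0, 1) [-x clear] — {fan, heatsink}
3. shield@(0, 2) [+y clear] — {fan, heatsink, shield}
4. connector@(1, 0) [+y clear] — {connector, fan, heatsink, shield}
5. backplane@(1, 1) [+y clear] — {backplane, connector, fan, heatsink, shield}
6. daughtercard@(1, 2) [+x clear] — {backplane, connector, daughtercard, fan, heatsink, shield}
7. bezel@(2, 0) [+x clear] — {backplane, bezel, connector, daughtercard, fan, heatsink, shield}
8. module@(2, 1) [+y clear] — {backplane, bezel, connector, daughtercard, fan, heatsink, module, shield}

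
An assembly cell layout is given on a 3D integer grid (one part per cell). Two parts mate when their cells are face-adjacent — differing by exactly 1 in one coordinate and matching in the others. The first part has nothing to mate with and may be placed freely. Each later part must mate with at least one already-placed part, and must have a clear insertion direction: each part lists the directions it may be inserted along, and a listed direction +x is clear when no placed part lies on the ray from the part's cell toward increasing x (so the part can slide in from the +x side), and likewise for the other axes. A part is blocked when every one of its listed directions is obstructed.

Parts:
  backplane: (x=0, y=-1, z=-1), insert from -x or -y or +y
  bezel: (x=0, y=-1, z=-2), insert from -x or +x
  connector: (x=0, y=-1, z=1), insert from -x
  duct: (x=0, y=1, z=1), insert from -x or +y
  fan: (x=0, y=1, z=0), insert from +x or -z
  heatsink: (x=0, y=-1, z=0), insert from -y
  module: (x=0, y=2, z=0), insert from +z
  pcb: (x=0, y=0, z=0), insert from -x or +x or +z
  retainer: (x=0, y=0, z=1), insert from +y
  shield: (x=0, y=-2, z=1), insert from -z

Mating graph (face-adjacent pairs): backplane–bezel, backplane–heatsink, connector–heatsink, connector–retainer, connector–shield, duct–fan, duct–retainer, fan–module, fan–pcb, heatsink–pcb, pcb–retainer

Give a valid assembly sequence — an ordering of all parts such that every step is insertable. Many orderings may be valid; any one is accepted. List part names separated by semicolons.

connector; retainer; shield; heatsink; pcb; fan; module; duct; backplane; bezel

1. connector@(0, -1, 1) [-x clear] — {connector}
2. retainer@(0, 0, 1) [+y clear] — {connector, retainer}
3. shield@(0, -2, 1) [-z clear] — {connector, retainer, shield}
4. heatsink@(0, -1, 0) [-y clear] — {connector, heatsink, retainer, shield}
5. pcb@(0, 0, 0) [-x clear] — {connector, heatsink, pcb, retainer, shield}
6. fan@(0, 1, 0) [+x clear] — {connector, fan, heatsink, pcb, retainer, shield}
7. module@(0, 2, 0) [+z clear] — {connector, fan, heatsink, module, pcb, retainer, shield}
8. duct@(0, 1, 1) [-x clear] — {connector, duct, fan, heatsink, module, pcb, retainer, shield}
9. backplane@(0, -1, -1) [-x clear] — {backplane, connector, duct, fan, heatsink, module, pcb, retainer, shield}
10. bezel@(0, -1, -2) [-x clear] — {backplane, bezel, connector, duct, fan, heatsink, module, pcb, retainer, shield}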